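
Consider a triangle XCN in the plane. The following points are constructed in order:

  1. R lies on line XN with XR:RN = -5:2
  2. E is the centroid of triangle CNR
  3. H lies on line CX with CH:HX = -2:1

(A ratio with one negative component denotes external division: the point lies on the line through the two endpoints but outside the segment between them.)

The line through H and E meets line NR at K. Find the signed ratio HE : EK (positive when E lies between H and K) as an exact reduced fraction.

HE:EK = -4

Set X = (0, 0), C = (1, 0), N = (0, 1); any affine frame gives the same invariant.
1. R lies on line XN with XR:RN = -5:2 ⇒ R = (0, 5/3)
2. E is the centroid of triangle CNR ⇒ E = (1/3, 8/9)
3. H lies on line CX with CH:HX = -2:1 ⇒ H = (-1, 0)
line HE meets NR at K = (0, 2/3)
E = H + t·(K−H) with t = 4/3, so HE:EK = 4/3:-1/3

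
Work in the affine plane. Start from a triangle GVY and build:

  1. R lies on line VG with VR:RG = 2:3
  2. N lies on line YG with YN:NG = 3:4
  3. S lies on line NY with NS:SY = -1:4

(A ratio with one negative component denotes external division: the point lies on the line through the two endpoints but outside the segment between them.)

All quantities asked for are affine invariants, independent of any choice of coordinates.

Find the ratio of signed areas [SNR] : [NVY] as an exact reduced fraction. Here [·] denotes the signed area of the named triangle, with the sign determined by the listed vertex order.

[SNR]:[NVY] = -1/5

Work in coordinates with G = (0, 0), V = (1, 0), Y = (0, 1).
1. R lies on line VG with VR:RG = 2:3 ⇒ R = (3/5, 0)
2. N lies on line YG with YN:NG = 3:4 ⇒ N = (0, 4/7)
3. S lies on line NY with NS:SY = -1:4 ⇒ S = (0, 3/7)
2·[SNR] = -3/35, 2·[NVY] = 3/7
[SNR]:[NVY] = -3/35:3/7 = -1/5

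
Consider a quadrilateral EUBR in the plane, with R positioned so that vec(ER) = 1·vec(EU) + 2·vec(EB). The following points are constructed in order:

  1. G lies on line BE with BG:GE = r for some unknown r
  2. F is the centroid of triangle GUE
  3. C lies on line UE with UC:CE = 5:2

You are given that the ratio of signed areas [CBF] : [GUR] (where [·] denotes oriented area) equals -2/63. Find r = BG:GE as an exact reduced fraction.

r = 5

Work in coordinates with E = (0, 0), U = (1, 0), B = (0, 1), R = (1, 2).
1. With BG:GE = r, write λ = r/(r+1) so G = B + λ·(E−B); G is affine-linear in λ
2. F is the centroid of triangle GUE ⇒ F is an affine combination of earlier points and hence also affine-linear in λ
3. C lies on line UE with UC:CE = 5:2 ⇒ C = (2/7, 0)
Every point depending on G is an affine combination of G and λ-independent points, so each such coordinate is linear in λ; the λ² term in each signed area is a multiple of (E−B)×(E−B) = 0, so 2·[CBF] and 2·[GUR] are each linear in λ. Evaluating at λ=0 and λ=1:
  2·[CBF] = 2/21·λ − 1/7,   2·[GUR] = 2
So [CBF]:[GUR] = (2/21·λ − 1/7) / (2). Setting this equal to -2/63:
  2/21·λ − 1/7 = -2/63·(2)  ⇒  λ = 5/6
Then r = λ/(1−λ) = (5/6)/(1/6) = 5. Check: with r = 5, G = (0, 1/6) and [CBF]:[GUR] = -2/63 as required.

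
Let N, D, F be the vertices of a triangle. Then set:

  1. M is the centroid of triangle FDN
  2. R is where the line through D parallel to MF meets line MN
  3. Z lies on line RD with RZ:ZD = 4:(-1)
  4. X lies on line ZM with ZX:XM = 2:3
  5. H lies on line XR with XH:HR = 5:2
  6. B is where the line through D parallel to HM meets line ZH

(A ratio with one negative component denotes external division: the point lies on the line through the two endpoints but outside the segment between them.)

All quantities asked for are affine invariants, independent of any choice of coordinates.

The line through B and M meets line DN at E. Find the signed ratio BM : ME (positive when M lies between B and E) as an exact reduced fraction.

BM:ME = -178/175

Choose coordinates N = (0, 0), D = (1, 0), F = (0, 1).
1. M is the centroid of triangle FDN ⇒ M = (1/3, 1/3)
2. R is where the line through D parallel to MF meets line MN ⇒ R = (2/3, 2/3)
3. Z lies on line RD with RZ:ZD = 4:(-1) ⇒ Z = (10/9, -2/9)
4. X lies on line ZM with ZX:XM = 2:3 ⇒ X = (4/5, 0)
5. H lies on line XR with XH:HR = 5:2 ⇒ H = (74/105, 10/21)
6. B is where the line through D parallel to HM meets line ZH ⇒ B = (862/875, -1/175)
line BM meets DN at E = (867/890, 0)
M = B + t·(E−B) with t = 178/3, so BM:ME = 178/3:-175/3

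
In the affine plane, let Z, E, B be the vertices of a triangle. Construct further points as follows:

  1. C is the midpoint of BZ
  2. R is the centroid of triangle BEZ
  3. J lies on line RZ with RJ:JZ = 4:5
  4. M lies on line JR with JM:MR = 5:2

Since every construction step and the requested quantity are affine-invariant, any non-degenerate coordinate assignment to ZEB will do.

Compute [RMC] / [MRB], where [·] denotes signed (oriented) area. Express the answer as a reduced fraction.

Set Z = (0, 0), E = (1, 0), B = (0, 1); any affine frame gives the same invariant.
1. C is the midpoint of BZ ⇒ C = (0, 1/2)
2. R is the centroid of triangle BEZ ⇒ R = (1/3, 1/3)
3. J lies on line RZ with RJ:JZ = 4:5 ⇒ J = (5/27, 5/27)
4. M lies on line JR with JM:MR = 5:2 ⇒ M = (55/189, 55/189)
2·[RMC] = -4/189, 2·[MRB] = 8/189
[RMC]:[MRB] = -4/189:8/189 = -1/2

[RMC]:[MRB] = -1/2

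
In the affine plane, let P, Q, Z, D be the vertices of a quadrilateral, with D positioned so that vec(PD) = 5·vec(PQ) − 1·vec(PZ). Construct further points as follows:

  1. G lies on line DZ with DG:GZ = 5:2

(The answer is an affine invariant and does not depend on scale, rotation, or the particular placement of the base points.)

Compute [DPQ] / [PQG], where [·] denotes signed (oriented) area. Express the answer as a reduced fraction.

[DPQ]:[PQG] = -7/3

Choose coordinates P = (0, 0), Q = (1, 0), Z = (0, 1), D = (5, -1).
1. G lies on line DZ with DG:GZ = 5:2 ⇒ G = (10/7, 3/7)
2·[DPQ] = -1, 2·[PQG] = 3/7
[DPQ]:[PQG] = -1:3/7 = -7/3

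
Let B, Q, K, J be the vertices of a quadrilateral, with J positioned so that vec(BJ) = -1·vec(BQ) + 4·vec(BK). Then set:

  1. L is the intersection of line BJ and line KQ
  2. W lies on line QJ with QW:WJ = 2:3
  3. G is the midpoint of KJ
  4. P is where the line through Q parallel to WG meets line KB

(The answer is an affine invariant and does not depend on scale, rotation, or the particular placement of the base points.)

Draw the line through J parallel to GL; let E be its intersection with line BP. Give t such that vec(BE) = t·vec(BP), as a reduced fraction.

Set B = (0, 0), Q = (1, 0), K = (0, 1), J = (-1, 4); any affine frame gives the same invariant.
1. L is the intersection of line BJ and line KQ ⇒ L = (-1/3, 4/3)
2. W lies on line QJ with QW:WJ = 2:3 ⇒ W = (1/5, 8/5)
3. G is the midpoint of KJ ⇒ G = (-1/2, 5/2)
4. P is where the line through Q parallel to WG meets line KB ⇒ P = (0, 9/7)
through J parallel to GL: direction (1/6, -7/6); meets BP at E = (0, -3)
E = B + t·(P−B) with t = -7/3

t = -7/3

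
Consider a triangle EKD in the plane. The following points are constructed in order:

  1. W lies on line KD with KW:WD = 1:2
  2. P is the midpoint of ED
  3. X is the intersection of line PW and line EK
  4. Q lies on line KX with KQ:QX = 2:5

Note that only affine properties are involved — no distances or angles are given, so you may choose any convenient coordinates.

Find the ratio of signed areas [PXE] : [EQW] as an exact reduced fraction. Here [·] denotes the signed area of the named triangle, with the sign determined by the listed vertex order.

[PXE]:[EQW] = -7/3

Work in coordinates with E = (0, 0), K = (1, 0), D = (0, 1).
1. W lies on line KD with KW:WD = 1:2 ⇒ W = (2/3, 1/3)
2. P is the midpoint of ED ⇒ P = (0, 1/2)
3. X is the intersection of line PW and line EK ⇒ X = (2, 0)
4. Q lies on line KX with KQ:QX = 2:5 ⇒ Q = (9/7, 0)
2·[PXE] = -1, 2·[EQW] = 3/7
[PXE]:[EQW] = -1:3/7 = -7/3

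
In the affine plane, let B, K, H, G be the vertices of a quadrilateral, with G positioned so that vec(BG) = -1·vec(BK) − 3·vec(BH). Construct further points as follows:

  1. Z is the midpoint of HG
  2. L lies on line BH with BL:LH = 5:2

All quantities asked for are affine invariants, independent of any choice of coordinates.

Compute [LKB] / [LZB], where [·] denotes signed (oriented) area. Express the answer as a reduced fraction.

[LKB]:[LZB] = -2

Assign B = (0, 0), K = (1, 0), H = (0, 1), G = (-1, -3) — the answer is frame-independent, so this choice is without loss of generality.
1. Z is the midpoint of HG ⇒ Z = (-1/2, -1)
2. L lies on line BH with BL:LH = 5:2 ⇒ L = (0, 5/7)
2·[LKB] = -5/7, 2·[LZB] = 5/14
[LKB]:[LZB] = -5/7:5/14 = -2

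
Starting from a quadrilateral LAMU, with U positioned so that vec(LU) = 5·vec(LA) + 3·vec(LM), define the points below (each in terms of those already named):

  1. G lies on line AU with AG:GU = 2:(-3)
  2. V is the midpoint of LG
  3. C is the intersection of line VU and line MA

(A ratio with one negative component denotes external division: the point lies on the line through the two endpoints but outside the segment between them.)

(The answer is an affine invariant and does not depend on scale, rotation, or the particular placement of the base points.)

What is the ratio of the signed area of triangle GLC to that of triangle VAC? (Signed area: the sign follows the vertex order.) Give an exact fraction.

Assign L = (0, 0), A = (1, 0), M = (0, 1), U = (5, 3) — the answer is frame-independent, so this choice is without loss of generality.
1. G lies on line AU with AG:GU = 2:(-3) ⇒ G = (-7, -6)
2. V is the midpoint of LG ⇒ V = (-7/2, -3)
3. C is the intersection of line VU and line MA ⇒ C = (26/29, 3/29)
2·[GLC] = -135/29, 2·[VAC] = 45/58
[GLC]:[VAC] = -135/29:45/58 = -6

[GLC]:[VAC] = -6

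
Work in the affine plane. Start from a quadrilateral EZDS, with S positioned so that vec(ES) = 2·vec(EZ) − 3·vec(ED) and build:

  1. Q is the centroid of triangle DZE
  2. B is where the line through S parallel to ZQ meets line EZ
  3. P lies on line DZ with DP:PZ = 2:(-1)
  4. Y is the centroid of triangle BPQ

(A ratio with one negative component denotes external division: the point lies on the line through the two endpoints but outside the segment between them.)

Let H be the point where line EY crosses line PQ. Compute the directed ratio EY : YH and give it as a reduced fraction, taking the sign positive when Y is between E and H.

EY:YH = -10/19

Set E = (0, 0), Z = (1, 0), D = (0, 1), S = (2, -3); any affine frame gives the same invariant.
1. Q is the centroid of triangle DZE ⇒ Q = (1/3, 1/3)
2. B is where the line through S parallel to ZQ meets line EZ ⇒ B = (-4, 0)
3. P lies on line DZ with DP:PZ = 2:(-1) ⇒ P = (2, -1)
4. Y is the centroid of triangle BPQ ⇒ Y = (-5/9, -2/9)
line EY meets PQ at H = (1/2, 1/5)
Y = E + t·(H−E) with t = -10/9, so EY:YH = -10/9:19/9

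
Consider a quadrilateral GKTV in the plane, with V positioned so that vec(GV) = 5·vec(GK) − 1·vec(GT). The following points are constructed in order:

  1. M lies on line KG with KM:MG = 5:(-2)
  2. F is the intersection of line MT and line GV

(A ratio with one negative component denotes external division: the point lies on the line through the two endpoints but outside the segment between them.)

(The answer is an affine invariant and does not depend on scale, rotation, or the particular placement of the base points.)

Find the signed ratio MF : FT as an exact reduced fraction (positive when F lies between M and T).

MF:FT = 2/15

Work in coordinates with G = (0, 0), K = (1, 0), T = (0, 1), V = (5, -1).
1. M lies on line KG with KM:MG = 5:(-2) ⇒ M = (-2/3, 0)
2. F is the intersection of line MT and line GV ⇒ F = (-10/17, 2/17)
F = M + t·(T−M) with t = 2/17, so MF:FT = t:(1−t) = 2/17:15/17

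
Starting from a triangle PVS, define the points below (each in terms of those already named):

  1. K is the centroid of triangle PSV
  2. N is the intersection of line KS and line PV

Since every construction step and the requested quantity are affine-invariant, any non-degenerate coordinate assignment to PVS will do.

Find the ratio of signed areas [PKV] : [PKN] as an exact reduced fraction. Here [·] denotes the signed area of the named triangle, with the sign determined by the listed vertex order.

[PKV]:[PKN] = 2

Set P = (0, 0), V = (1, 0), S = (0, 1); any affine frame gives the same invariant.
1. K is the centroid of triangle PSV ⇒ K = (1/3, 1/3)
2. N is the intersection of line KS and line PV ⇒ N = (1/2, 0)
2·[PKV] = -1/3, 2·[PKN] = -1/6
[PKV]:[PKN] = -1/3:-1/6 = 2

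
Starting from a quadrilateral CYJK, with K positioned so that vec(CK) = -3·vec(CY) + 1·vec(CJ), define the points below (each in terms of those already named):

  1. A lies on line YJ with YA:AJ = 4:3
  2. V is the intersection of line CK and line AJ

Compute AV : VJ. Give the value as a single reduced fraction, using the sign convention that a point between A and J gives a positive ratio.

Assign C = (0, 0), Y = (1, 0), J = (0, 1), K = (-3, 1) — the answer is frame-independent, so this choice is without loss of generality.
1. A lies on line YJ with YA:AJ = 4:3 ⇒ A = (3/7, 4/7)
2. V is the intersection of line CK and line AJ ⇒ V = (3/2, -1/2)
V = A + t·(J−A) with t = -5/2, so AV:VJ = t:(1−t) = -5/2:7/2

AV:VJ = -5/7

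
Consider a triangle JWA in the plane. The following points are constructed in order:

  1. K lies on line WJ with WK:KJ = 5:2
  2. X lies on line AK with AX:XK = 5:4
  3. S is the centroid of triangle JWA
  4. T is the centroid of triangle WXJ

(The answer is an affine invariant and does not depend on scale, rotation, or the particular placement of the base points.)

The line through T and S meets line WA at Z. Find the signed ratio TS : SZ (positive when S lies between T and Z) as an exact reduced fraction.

TS:SZ = 25/63

Assign J = (0, 0), W = (1, 0), A = (0, 1) — the answer is frame-independent, so this choice is without loss of generality.
1. K lies on line WJ with WK:KJ = 5:2 ⇒ K = (2/7, 0)
2. X lies on line AK with AX:XK = 5:4 ⇒ X = (10/63, 4/9)
3. S is the centroid of triangle JWA ⇒ S = (1/3, 1/3)
4. T is the centroid of triangle WXJ ⇒ T = (73/189, 4/27)
line TS meets WA at Z = (1/5, 4/5)
S = T + t·(Z−T) with t = 25/88, so TS:SZ = 25/88:63/88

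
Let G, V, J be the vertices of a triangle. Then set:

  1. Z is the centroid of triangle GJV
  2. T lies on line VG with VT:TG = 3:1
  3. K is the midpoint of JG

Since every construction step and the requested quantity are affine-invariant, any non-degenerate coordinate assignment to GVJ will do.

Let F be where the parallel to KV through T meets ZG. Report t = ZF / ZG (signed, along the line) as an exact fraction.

Work in coordinates with G = (0, 0), V = (1, 0), J = (0, 1).
1. Z is the centroid of triangle GJV ⇒ Z = (1/3, 1/3)
2. T lies on line VG with VT:TG = 3:1 ⇒ T = (1/4, 0)
3. K is the midpoint of JG ⇒ K = (0, 1/2)
through T parallel to KV: direction (1, -1/2); meets ZG at F = (1/12, 1/12)
F = Z + t·(G−Z) with t = 3/4

t = 3/4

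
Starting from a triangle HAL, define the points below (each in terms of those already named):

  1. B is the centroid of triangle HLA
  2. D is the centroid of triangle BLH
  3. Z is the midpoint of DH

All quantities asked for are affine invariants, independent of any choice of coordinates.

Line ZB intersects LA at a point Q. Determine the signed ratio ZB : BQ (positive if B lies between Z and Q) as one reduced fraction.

ZB:BQ = 7/6

Set H = (0, 0), A = (1, 0), L = (0, 1); any affine frame gives the same invariant.
1. B is the centroid of triangle HLA ⇒ B = (1/3, 1/3)
2. D is the centroid of triangle BLH ⇒ D = (1/9, 4/9)
3. Z is the midpoint of DH ⇒ Z = (1/18, 2/9)
line ZB meets LA at Q = (4/7, 3/7)
B = Z + t·(Q−Z) with t = 7/13, so ZB:BQ = 7/13:6/13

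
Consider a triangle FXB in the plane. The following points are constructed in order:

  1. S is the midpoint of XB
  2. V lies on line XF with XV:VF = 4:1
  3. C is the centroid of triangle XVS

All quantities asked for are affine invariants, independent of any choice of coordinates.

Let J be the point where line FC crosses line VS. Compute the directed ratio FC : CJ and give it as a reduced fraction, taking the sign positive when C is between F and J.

Assign F = (0, 0), X = (1, 0), B = (0, 1) — the answer is frame-independent, so this choice is without loss of generality.
1. S is the midpoint of XB ⇒ S = (1/2, 1/2)
2. V lies on line XF with XV:VF = 4:1 ⇒ V = (1/5, 0)
3. C is the centroid of triangle XVS ⇒ C = (17/30, 1/6)
line FC meets VS at J = (17/70, 1/14)
C = F + t·(J−F) with t = 7/3, so FC:CJ = 7/3:-4/3

FC:CJ = -7/4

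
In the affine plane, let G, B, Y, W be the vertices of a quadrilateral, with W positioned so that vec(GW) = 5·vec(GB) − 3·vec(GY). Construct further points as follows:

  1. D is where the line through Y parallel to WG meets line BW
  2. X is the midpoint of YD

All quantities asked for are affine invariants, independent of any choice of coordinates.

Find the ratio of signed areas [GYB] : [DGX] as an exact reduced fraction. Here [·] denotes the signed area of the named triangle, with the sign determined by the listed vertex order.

[GYB]:[DGX] = -6/5

Work in coordinates with G = (0, 0), B = (1, 0), Y = (0, 1), W = (5, -3).
1. D is where the line through Y parallel to WG meets line BW ⇒ D = (-5/3, 2)
2. X is the midpoint of YD ⇒ X = (-5/6, 3/2)
2·[GYB] = -1, 2·[DGX] = 5/6
[GYB]:[DGX] = -1:5/6 = -6/5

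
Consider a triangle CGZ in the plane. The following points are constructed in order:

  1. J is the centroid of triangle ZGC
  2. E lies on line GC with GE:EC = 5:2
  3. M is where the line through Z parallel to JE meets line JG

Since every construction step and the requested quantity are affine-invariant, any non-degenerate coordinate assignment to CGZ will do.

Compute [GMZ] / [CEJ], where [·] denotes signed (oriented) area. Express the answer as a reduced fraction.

Choose coordinates C = (0, 0), G = (1, 0), Z = (0, 1).
1. J is the centroid of triangle ZGC ⇒ J = (1/3, 1/3)
2. E lies on line GC with GE:EC = 5:2 ⇒ E = (2/7, 0)
3. M is where the line through Z parallel to JE meets line JG ⇒ M = (-1/15, 8/15)
2·[GMZ] = -8/15, 2·[CEJ] = 2/21
[GMZ]:[CEJ] = -8/15:2/21 = -28/5

[GMZ]:[CEJ] = -28/5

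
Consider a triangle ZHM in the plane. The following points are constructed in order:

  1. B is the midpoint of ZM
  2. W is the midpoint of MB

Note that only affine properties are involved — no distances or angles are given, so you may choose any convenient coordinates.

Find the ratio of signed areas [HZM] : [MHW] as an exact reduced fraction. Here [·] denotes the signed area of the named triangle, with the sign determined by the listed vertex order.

Choose coordinates Z = (0, 0), H = (1, 0), M = (0, 1).
1. B is the midpoint of ZM ⇒ B = (0, 1/2)
2. W is the midpoint of MB ⇒ W = (0, 3/4)
2·[HZM] = -1, 2·[MHW] = -1/4
[HZM]:[MHW] = -1:-1/4 = 4

[HZM]:[MHW] = 4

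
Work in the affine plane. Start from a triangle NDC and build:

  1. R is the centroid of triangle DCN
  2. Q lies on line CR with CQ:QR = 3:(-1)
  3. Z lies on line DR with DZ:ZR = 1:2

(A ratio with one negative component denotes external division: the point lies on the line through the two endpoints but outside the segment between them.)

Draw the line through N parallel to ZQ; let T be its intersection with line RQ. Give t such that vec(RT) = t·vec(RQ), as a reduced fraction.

t = 1/2

Work in coordinates with N = (0, 0), D = (1, 0), C = (0, 1).
1. R is the centroid of triangle DCN ⇒ R = (1/3, 1/3)
2. Q lies on line CR with CQ:QR = 3:(-1) ⇒ Q = (1/2, 0)
3. Z lies on line DR with DZ:ZR = 1:2 ⇒ Z = (7/9, 1/9)
through N parallel to ZQ: direction (-5/18, -1/9); meets RQ at T = (5/12, 1/6)
T = R + t·(Q−R) with t = 1/2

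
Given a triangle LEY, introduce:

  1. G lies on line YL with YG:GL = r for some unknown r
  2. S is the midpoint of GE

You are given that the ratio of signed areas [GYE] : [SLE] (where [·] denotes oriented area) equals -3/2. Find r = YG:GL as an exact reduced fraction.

r = 3/4

Choose coordinates L = (0, 0), E = (1, 0), Y = (0, 1).
1. With YG:GL = r, write λ = r/(r+1) so G = Y + λ·(L−Y); G is affine-linear in λ
2. S is the midpoint of GE ⇒ S is an affine combination of earlier points and hence also affine-linear in λ
Every point depending on G is an affine combination of G and λ-independent points, so each such coordinate is linear in λ; the λ² term in each signed area is a multiple of (L−Y)×(L−Y) = 0, so 2·[GYE] and 2·[SLE] are each linear in λ. Evaluating at λ=0 and λ=1:
  2·[GYE] = −λ,   2·[SLE] = -1/2·λ + 1/2
So [GYE]:[SLE] = (−λ) / (-1/2·λ + 1/2). Setting this equal to -3/2:
  −λ = -3/2·(-1/2·λ + 1/2)  ⇒  λ = 3/7
Then r = λ/(1−λ) = (3/7)/(4/7) = 3/4. Check: with r = 3/4, G = (0, 4/7) and [GYE]:[SLE] = -3/2 as required.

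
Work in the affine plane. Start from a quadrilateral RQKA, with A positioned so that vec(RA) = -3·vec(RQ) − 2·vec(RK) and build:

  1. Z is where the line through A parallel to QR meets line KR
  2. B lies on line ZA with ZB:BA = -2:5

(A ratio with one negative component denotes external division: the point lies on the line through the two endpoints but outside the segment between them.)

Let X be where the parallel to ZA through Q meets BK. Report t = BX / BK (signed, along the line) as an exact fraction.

Work in coordinates with R = (0, 0), Q = (1, 0), K = (0, 1), A = (-3, -2).
1. Z is where the line through A parallel to QR meets line KR ⇒ Z = (0, -2)
2. B lies on line ZA with ZB:BA = -2:5 ⇒ B = (2, -2)
through Q parallel to ZA: direction (-3, 0); meets BK at X = (2/3, 0)
X = B + t·(K−B) with t = 2/3

t = 2/3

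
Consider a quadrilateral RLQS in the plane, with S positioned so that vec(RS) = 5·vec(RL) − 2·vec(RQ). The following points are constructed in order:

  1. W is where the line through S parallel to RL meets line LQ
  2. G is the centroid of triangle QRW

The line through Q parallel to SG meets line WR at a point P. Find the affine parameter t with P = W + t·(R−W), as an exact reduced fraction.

Set R = (0, 0), L = (1, 0), Q = (0, 1), S = (5, -2); any affine frame gives the same invariant.
1. W is where the line through S parallel to RL meets line LQ ⇒ W = (3, -2)
2. G is the centroid of triangle QRW ⇒ G = (1, -1/3)
through Q parallel to SG: direction (-4, 5/3); meets WR at P = (-4, 8/3)
P = W + t·(R−W) with t = 7/3

t = 7/3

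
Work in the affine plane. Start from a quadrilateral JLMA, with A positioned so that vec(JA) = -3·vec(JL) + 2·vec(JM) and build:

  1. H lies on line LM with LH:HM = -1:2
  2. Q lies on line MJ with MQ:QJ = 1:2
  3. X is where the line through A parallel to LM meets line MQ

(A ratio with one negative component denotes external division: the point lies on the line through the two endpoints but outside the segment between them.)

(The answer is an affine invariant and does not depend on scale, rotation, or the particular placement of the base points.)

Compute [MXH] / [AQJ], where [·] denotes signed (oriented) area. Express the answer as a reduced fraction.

[MXH]:[AQJ] = -2

Assign J = (0, 0), L = (1, 0), M = (0, 1), A = (-3, 2) — the answer is frame-independent, so this choice is without loss of generality.
1. H lies on line LM with LH:HM = -1:2 ⇒ H = (2, -1)
2. Q lies on line MJ with MQ:QJ = 1:2 ⇒ Q = (0, 2/3)
3. X is where the line through A parallel to LM meets line MQ ⇒ X = (0, -1)
2·[MXH] = 4, 2·[AQJ] = -2
[MXH]:[AQJ] = 4:-2 = -2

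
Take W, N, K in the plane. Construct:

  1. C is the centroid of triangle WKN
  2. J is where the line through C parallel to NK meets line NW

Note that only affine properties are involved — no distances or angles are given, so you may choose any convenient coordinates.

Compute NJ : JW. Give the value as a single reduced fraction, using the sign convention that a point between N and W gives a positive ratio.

NJ:JW = 1/2

Work in coordinates with W = (0, 0), N = (1, 0), K = (0, 1).
1. C is the centroid of triangle WKN ⇒ C = (1/3, 1/3)
2. J is where the line through C parallel to NK meets line NW ⇒ J = (2/3, 0)
J = N + t·(W−N) with t = 1/3, so NJ:JW = t:(1−t) = 1/3:2/3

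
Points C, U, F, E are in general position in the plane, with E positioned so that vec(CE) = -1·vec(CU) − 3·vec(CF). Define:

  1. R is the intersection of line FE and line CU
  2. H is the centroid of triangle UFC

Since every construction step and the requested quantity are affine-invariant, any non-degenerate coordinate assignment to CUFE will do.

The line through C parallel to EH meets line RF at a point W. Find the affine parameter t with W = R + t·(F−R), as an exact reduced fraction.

Work in coordinates with C = (0, 0), U = (1, 0), F = (0, 1), E = (-1, -3).
1. R is the intersection of line FE and line CU ⇒ R = (-1/4, 0)
2. H is the centroid of triangle UFC ⇒ H = (1/3, 1/3)
through C parallel to EH: direction (4/3, 10/3); meets RF at W = (-2/3, -5/3)
W = R + t·(F−R) with t = -5/3

t = -5/3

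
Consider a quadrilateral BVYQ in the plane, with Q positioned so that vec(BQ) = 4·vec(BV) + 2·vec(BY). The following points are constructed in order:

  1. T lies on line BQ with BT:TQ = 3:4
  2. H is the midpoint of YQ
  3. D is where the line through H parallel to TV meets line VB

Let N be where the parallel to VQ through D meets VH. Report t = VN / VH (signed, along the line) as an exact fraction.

t = 1/5

Work in coordinates with B = (0, 0), V = (1, 0), Y = (0, 1), Q = (4, 2).
1. T lies on line BQ with BT:TQ = 3:4 ⇒ T = (12/7, 6/7)
2. H is the midpoint of YQ ⇒ H = (2, 3/2)
3. D is where the line through H parallel to TV meets line VB ⇒ D = (3/4, 0)
through D parallel to VQ: direction (3, 2); meets VH at N = (6/5, 3/10)
N = V + t·(H−V) with t = 1/5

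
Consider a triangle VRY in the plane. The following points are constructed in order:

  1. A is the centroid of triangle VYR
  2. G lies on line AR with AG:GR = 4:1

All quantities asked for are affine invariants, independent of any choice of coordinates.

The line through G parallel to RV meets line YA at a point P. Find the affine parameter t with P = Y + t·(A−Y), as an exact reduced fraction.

Set V = (0, 0), R = (1, 0), Y = (0, 1); any affine frame gives the same invariant.
1. A is the centroid of triangle VYR ⇒ A = (1/3, 1/3)
2. G lies on line AR with AG:GR = 4:1 ⇒ G = (13/15, 1/15)
through G parallel to RV: direction (-1, 0); meets YA at P = (7/15, 1/15)
P = Y + t·(A−Y) with t = 7/5

t = 7/5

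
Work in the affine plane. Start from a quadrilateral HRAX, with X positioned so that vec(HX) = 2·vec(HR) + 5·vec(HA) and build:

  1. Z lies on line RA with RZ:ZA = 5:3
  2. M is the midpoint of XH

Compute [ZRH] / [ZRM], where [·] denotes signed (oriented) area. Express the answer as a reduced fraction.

[ZRH]:[ZRM] = -2/5

Assign H = (0, 0), R = (1, 0), A = (0, 1), X = (2, 5) — the answer is frame-independent, so this choice is without loss of generality.
1. Z lies on line RA with RZ:ZA = 5:3 ⇒ Z = (3/8, 5/8)
2. M is the midpoint of XH ⇒ M = (1, 5/2)
2·[ZRH] = -5/8, 2·[ZRM] = 25/16
[ZRH]:[ZRM] = -5/8:25/16 = -2/5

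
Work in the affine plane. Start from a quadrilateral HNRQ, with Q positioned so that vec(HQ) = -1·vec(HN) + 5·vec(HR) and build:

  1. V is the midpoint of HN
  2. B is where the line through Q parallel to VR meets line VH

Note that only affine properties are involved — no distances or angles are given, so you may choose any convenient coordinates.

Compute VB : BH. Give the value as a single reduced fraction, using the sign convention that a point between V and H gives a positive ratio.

VB:BH = -2/3

Set H = (0, 0), N = (1, 0), R = (0, 1), Q = (-1, 5); any affine frame gives the same invariant.
1. V is the midpoint of HN ⇒ V = (1/2, 0)
2. B is where the line through Q parallel to VR meets line VH ⇒ B = (3/2, 0)
B = V + t·(H−V) with t = -2, so VB:BH = t:(1−t) = -2:3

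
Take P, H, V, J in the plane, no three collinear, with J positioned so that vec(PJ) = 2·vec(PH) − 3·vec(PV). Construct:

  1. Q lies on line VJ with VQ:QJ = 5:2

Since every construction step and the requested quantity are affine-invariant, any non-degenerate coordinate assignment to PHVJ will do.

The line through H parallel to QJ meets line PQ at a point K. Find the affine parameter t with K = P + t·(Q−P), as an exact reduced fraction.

t = 2

Assign P = (0, 0), H = (1, 0), V = (0, 1), J = (2, -3) — the answer is frame-independent, so this choice is without loss of generality.
1. Q lies on line VJ with VQ:QJ = 5:2 ⇒ Q = (10/7, -13/7)
through H parallel to QJ: direction (4/7, -8/7); meets PQ at K = (20/7, -26/7)
K = P + t·(Q−P) with t = 2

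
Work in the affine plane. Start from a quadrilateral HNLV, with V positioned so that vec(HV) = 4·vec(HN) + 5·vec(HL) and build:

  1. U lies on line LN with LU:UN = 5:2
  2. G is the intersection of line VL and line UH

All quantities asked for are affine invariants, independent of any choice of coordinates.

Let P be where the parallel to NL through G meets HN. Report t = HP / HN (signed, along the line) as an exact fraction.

Set H = (0, 0), N = (1, 0), L = (0, 1), V = (4, 5); any affine frame gives the same invariant.
1. U lies on line LN with LU:UN = 5:2 ⇒ U = (5/7, 2/7)
2. G is the intersection of line VL and line UH ⇒ G = (-5/3, -2/3)
through G parallel to NL: direction (-1, 1); meets HN at P = (-7/3, 0)
P = H + t·(N−H) with t = -7/3

t = -7/3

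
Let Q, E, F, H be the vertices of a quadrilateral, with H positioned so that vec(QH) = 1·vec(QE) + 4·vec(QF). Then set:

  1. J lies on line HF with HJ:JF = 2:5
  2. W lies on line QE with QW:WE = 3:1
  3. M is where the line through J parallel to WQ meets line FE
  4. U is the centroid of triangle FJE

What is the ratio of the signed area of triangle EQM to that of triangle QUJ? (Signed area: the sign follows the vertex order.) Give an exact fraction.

[EQM]:[QUJ] = -66/17

Choose coordinates Q = (0, 0), E = (1, 0), F = (0, 1), H = (1, 4).
1. J lies on line HF with HJ:JF = 2:5 ⇒ J = (5/7, 22/7)
2. W lies on line QE with QW:WE = 3:1 ⇒ W = (3/4, 0)
3. M is where the line through J parallel to WQ meets line FE ⇒ M = (-15/7, 22/7)
4. U is the centroid of triangle FJE ⇒ U = (4/7, 29/21)
2·[EQM] = -22/7, 2·[QUJ] = 17/21
[EQM]:[QUJ] = -22/7:17/21 = -66/17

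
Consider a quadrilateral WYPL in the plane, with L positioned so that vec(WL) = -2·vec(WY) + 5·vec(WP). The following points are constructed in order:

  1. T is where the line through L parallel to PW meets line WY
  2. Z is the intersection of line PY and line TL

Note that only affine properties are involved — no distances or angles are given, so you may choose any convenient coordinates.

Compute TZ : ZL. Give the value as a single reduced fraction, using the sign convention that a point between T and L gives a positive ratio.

TZ:ZL = 3/2

Set W = (0, 0), Y = (1, 0), P = (0, 1), L = (-2, 5); any affine frame gives the same invariant.
1. T is where the line through L parallel to PW meets line WY ⇒ T = (-2, 0)
2. Z is the intersection of line PY and line TL ⇒ Z = (-2, 3)
Z = T + t·(L−T) with t = 3/5, so TZ:ZL = t:(1−t) = 3/5:2/5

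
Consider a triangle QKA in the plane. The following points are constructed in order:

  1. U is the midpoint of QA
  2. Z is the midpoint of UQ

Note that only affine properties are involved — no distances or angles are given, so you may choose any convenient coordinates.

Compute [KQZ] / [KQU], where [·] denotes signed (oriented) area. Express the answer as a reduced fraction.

Set Q = (0, 0), K = (1, 0), A = (0, 1); any affine frame gives the same invariant.
1. U is the midpoint of QA ⇒ U = (0, 1/2)
2. Z is the midpoint of UQ ⇒ Z = (0, 1/4)
2·[KQZ] = -1/4, 2·[KQU] = -1/2
[KQZ]:[KQU] = -1/4:-1/2 = 1/2

[KQZ]:[KQU] = 1/2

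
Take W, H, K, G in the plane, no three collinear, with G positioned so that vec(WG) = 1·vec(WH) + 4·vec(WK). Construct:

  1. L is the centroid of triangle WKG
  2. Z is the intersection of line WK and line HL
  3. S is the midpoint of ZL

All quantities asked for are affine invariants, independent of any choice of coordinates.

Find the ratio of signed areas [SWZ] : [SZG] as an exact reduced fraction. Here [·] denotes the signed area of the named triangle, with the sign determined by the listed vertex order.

[SWZ]:[SZG] = 5/8

Work in coordinates with W = (0, 0), H = (1, 0), K = (0, 1), G = (1, 4).
1. L is the centroid of triangle WKG ⇒ L = (1/3, 5/3)
2. Z is the intersection of line WK and line HL ⇒ Z = (0, 5/2)
3. S is the midpoint of ZL ⇒ S = (1/6, 25/12)
2·[SWZ] = -5/12, 2·[SZG] = -2/3
[SWZ]:[SZG] = -5/12:-2/3 = 5/8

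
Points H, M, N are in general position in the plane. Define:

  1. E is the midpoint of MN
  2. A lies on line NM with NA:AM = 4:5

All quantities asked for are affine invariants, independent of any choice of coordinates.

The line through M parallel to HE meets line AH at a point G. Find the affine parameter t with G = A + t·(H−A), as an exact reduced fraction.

t = 10

Set H = (0, 0), M = (1, 0), N = (0, 1); any affine frame gives the same invariant.
1. E is the midpoint of MN ⇒ E = (1/2, 1/2)
2. A lies on line NM with NA:AM = 4:5 ⇒ A = (4/9, 5/9)
through M parallel to HE: direction (1/2, 1/2); meets AH at G = (-4, -5)
G = A + t·(H−A) with t = 10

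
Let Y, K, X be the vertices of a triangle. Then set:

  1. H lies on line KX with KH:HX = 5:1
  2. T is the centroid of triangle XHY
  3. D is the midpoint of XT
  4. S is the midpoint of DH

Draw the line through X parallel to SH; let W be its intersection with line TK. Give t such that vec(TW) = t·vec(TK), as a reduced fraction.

t = -1/2

Assign Y = (0, 0), K = (1, 0), X = (0, 1) — the answer is frame-independent, so this choice is without loss of generality.
1. H lies on line KX with KH:HX = 5:1 ⇒ H = (1/6, 5/6)
2. T is the centroid of triangle XHY ⇒ T = (1/18, 11/18)
3. D is the midpoint of XT ⇒ D = (1/36, 29/36)
4. S is the midpoint of DH ⇒ S = (7/72, 59/72)
through X parallel to SH: direction (5/72, 1/72); meets TK at W = (-5/12, 11/12)
W = T + t·(K−T) with t = -1/2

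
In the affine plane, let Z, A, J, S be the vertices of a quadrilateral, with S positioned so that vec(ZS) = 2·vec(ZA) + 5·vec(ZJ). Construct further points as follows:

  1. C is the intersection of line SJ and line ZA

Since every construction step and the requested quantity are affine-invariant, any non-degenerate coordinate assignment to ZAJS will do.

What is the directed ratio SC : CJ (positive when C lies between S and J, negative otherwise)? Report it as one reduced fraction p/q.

Work in coordinates with Z = (0, 0), A = (1, 0), J = (0, 1), S = (2, 5).
1. C is the intersection of line SJ and line ZA ⇒ C = (-1/2, 0)
C = S + t·(J−S) with t = 5/4, so SC:CJ = t:(1−t) = 5/4:-1/4

SC:CJ = -5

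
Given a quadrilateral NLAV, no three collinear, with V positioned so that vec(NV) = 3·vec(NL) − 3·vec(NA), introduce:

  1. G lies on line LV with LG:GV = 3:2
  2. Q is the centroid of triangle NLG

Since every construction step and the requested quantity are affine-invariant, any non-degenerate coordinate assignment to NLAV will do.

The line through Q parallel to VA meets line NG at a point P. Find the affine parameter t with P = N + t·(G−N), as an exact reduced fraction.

t = 37/51

Assign N = (0, 0), L = (1, 0), A = (0, 1), V = (3, -3) — the answer is frame-independent, so this choice is without loss of generality.
1. G lies on line LV with LG:GV = 3:2 ⇒ G = (11/5, -9/5)
2. Q is the centroid of triangle NLG ⇒ Q = (16/15, -3/5)
through Q parallel to VA: direction (-3, 4); meets NG at P = (407/255, -111/85)
P = N + t·(G−N) with t = 37/51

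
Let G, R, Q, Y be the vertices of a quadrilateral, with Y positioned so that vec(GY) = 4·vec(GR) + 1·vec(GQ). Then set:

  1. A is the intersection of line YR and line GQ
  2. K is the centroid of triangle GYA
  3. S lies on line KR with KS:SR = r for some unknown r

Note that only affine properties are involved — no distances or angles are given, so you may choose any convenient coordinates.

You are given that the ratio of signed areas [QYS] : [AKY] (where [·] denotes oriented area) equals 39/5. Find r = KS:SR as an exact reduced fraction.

r = 2/3

Work in coordinates with G = (0, 0), R = (1, 0), Q = (0, 1), Y = (4, 1).
1. A is the intersection of line YR and line GQ ⇒ A = (0, -1/3)
2. K is the centroid of triangle GYA ⇒ K = (4/3, 2/9)
3. With KS:SR = r, write λ = r/(r+1) so S = K + λ·(R−K); S is affine-linear in λ
Every point depending on S is an affine combination of S and λ-independent points, so each such coordinate is linear in λ; the λ² term in each signed area is a multiple of (R−K)×(R−K) = 0, so 2·[QYS] and 2·[AKY] are each linear in λ. Evaluating at λ=0 and λ=1:
  2·[QYS] = -8/9·λ − 28/9,   2·[AKY] = -4/9
So [QYS]:[AKY] = (-8/9·λ − 28/9) / (-4/9). Setting this equal to 39/5:
  -8/9·λ − 28/9 = 39/5·(-4/9)  ⇒  λ = 2/5
Then r = λ/(1−λ) = (2/5)/(3/5) = 2/3. Check: with r = 2/3, S = (6/5, 2/15) and [QYS]:[AKY] = 39/5 as required.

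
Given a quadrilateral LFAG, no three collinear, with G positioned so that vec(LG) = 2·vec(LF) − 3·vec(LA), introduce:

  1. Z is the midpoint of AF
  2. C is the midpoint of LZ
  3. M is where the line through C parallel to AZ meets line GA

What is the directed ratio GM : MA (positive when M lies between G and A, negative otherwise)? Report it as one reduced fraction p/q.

Choose coordinates L = (0, 0), F = (1, 0), A = (0, 1), G = (2, -3).
1. Z is the midpoint of AF ⇒ Z = (1/2, 1/2)
2. C is the midpoint of LZ ⇒ C = (1/4, 1/4)
3. M is where the line through C parallel to AZ meets line GA ⇒ M = (1/2, 0)
M = G + t·(A−G) with t = 3/4, so GM:MA = t:(1−t) = 3/4:1/4

GM:MA = 3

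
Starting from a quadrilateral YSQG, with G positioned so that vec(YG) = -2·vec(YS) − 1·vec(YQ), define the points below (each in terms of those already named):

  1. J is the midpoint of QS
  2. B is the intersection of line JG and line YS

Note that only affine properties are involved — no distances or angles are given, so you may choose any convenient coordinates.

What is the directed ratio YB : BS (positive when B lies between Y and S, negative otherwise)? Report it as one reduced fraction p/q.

YB:BS = -1/4

Work in coordinates with Y = (0, 0), S = (1, 0), Q = (0, 1), G = (-2, -1).
1. J is the midpoint of QS ⇒ J = (1/2, 1/2)
2. B is the intersection of line JG and line YS ⇒ B = (-1/3, 0)
B = Y + t·(S−Y) with t = -1/3, so YB:BS = t:(1−t) = -1/3:4/3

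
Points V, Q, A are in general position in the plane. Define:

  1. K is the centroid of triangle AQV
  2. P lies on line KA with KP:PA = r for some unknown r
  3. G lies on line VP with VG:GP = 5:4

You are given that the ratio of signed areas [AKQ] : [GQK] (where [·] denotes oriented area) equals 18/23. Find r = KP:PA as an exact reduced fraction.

r = -3/5

Set V = (0, 0), Q = (1, 0), A = (0, 1); any affine frame gives the same invariant.
1. K is the centroid of triangle AQV ⇒ K = (1/3, 1/3)
2. With KP:PA = r, write λ = r/(r+1) so P = K + λ·(A−K); P is affine-linear in λ
3. G lies on line VP with VG:GP = 5:4 ⇒ G is an affine combination of earlier points and hence also affine-linear in λ
Every point depending on P is an affine combination of P and λ-independent points, so each such coordinate is linear in λ; the λ² term in each signed area is a multiple of (A−K)×(A−K) = 0, so 2·[AKQ] and 2·[GQK] are each linear in λ. Evaluating at λ=0 and λ=1:
  2·[AKQ] = 1/3,   2·[GQK] = -5/27·λ + 4/27
So [AKQ]:[GQK] = (1/3) / (-5/27·λ + 4/27). Setting this equal to 18/23:
  1/3 = 18/23·(-5/27·λ + 4/27)  ⇒  λ = -3/2
Then r = λ/(1−λ) = (-3/2)/(5/2) = -3/5. Check: with r = -3/5, P = (5/6, -2/3) and [AKQ]:[GQK] = 18/23 as required.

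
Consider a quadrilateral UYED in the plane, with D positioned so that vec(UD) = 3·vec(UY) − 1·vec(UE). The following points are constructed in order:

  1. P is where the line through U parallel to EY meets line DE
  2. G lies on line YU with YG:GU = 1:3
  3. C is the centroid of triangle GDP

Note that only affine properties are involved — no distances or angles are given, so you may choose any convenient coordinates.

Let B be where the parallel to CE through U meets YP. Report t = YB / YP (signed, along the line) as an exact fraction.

Set U = (0, 0), Y = (1, 0), E = (0, 1), D = (3, -1); any affine frame gives the same invariant.
1. P is where the line through U parallel to EY meets line DE ⇒ P = (-3, 3)
2. G lies on line YU with YG:GU = 1:3 ⇒ G = (3/4, 0)
3. C is the centroid of triangle GDP ⇒ C = (1/4, 2/3)
through U parallel to CE: direction (-1/4, 1/3); meets YP at B = (-9/7, 12/7)
B = Y + t·(P−Y) with t = 4/7

t = 4/7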